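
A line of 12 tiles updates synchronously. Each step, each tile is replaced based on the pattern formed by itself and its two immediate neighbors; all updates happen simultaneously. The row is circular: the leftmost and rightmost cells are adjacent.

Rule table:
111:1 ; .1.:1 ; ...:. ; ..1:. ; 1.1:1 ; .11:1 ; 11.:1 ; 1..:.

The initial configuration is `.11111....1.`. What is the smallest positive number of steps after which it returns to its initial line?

step 1: .11111....1.

1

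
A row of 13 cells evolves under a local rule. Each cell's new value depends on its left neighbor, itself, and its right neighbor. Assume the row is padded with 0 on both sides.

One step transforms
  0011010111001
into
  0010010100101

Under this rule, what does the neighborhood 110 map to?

0

At position 3 the neighborhood is 110; the next row has 0 there.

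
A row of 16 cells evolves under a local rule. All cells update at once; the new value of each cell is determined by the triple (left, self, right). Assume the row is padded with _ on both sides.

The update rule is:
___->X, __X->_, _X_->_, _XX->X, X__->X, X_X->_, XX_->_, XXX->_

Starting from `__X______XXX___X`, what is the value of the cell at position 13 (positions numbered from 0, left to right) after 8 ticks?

_

X__XXXXX_X__XX__
_X_X______X_X_XX
____XXXXX_____X_
XXX_X____XXXX__X
X____XXX_X___X__
_XXX_X____XX__XX
_X____XXX_X_X_X_
__XXX_X________X
position 13 holds _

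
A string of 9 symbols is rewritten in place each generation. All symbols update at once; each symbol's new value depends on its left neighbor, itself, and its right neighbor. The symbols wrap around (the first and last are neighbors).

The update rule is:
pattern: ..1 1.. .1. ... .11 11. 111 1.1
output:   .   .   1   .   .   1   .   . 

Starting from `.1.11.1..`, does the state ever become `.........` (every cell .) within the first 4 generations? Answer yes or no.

no

generation 1: .1..1.1..
generation 2: .1..1.1..  (fixed point — unchanged through generation 4)
generation 4 is .1..1.1.., still not uniform .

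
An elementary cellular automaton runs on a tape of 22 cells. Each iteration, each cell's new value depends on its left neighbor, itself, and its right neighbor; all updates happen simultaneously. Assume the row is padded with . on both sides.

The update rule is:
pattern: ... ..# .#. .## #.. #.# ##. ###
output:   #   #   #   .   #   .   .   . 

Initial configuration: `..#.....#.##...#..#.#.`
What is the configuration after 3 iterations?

#########...#######.##
.........###..........
#########...##########

#########...##########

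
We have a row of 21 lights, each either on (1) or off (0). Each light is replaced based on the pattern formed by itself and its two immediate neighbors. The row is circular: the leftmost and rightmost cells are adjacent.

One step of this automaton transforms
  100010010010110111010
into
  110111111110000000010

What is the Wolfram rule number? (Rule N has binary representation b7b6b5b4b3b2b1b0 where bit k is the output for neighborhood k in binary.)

position 16: 111 → 0  (bit 7 = 0)
position 13: 110 → 0  (bit 6 = 0)
position 11: 101 → 0  (bit 5 = 0)
position 1: 100 → 1  (bit 4 = 1)
position 12: 011 → 0  (bit 3 = 0)
position 0: 010 → 1  (bit 2 = 1)
position 3: 001 → 1  (bit 1 = 1)
position 2: 000 → 0  (bit 0 = 0)
bits b7..b0 = 00010110 = 22

22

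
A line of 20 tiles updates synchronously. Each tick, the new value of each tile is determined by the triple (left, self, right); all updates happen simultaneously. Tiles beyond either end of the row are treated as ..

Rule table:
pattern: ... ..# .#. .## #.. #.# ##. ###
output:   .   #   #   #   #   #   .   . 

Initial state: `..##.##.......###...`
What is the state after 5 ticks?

tick 1: .##.##.#.....##..#..
tick 2: ##.##.###...##.####.
tick 3: #.##.##..#.##.##...#
tick 4: ###.##.#####.##.#.##
tick 5: #..##.##....##.####.

#..##.##....##.####.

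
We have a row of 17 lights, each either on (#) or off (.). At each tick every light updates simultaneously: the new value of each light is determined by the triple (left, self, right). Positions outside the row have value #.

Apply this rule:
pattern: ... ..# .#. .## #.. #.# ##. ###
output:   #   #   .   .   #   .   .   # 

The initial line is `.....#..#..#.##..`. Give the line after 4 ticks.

#####.##.##....##
####.......####.#
###.#######.##...
##...#####....###

##...#####....###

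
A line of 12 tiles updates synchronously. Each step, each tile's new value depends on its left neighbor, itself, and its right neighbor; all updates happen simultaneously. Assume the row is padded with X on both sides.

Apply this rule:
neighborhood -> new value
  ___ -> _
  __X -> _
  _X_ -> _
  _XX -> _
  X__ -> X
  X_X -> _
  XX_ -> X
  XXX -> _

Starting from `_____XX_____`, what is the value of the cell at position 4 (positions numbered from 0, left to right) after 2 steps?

X_____XX____
XX_____XX___
position 4 holds _

_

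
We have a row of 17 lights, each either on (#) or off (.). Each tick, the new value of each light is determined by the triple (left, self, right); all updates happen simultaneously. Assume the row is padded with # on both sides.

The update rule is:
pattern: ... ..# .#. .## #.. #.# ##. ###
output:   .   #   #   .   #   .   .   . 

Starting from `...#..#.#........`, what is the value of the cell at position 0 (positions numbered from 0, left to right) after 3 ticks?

#

#.#####.##......#
..........#....#.
#........###..##.
position 0 holds #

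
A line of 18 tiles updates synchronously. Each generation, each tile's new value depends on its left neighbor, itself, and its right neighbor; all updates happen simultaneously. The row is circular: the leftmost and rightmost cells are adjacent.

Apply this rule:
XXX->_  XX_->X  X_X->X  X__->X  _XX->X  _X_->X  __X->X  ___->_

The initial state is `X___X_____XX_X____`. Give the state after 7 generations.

XX___XXXX__XX__XXX

generation 1: XX_XXX___XXXXXX__X
generation 2: _XXX_XX_XX____XXXX
generation 3: XX_XXXXXXXX__XX__X
generation 4: _XXX______XXXXXXXX
generation 5: XX_XX____XX______X
generation 6: _XXXXX__XXXX____XX
generation 7: XX___XXXX__XX__XXX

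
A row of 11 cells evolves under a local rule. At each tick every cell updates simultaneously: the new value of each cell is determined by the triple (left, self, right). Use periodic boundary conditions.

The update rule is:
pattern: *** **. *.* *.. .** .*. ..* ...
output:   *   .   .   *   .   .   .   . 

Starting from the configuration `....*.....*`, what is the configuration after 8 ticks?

.*.....*...

*....*.....
.*....*....
..*....*...
...*....*..
....*....*.
.....*....*
*.....*....
.*.....*...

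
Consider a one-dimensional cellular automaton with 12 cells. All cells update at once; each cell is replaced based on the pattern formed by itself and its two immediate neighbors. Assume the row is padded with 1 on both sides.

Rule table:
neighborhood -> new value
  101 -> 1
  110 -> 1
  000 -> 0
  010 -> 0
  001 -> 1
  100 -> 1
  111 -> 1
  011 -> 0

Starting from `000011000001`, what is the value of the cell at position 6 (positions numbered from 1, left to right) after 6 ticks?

1

100101100010
111010110101
111101011010
111110101101
111111010110
111111101011
position 6 holds 1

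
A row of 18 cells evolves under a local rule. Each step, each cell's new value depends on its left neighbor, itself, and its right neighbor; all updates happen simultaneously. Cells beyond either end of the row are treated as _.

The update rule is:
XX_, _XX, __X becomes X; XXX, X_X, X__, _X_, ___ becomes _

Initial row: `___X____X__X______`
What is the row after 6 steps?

__X__X____________

step 1: __X____X__X_______
step 2: _X____X__X________
step 3: X____X__X_________
step 4: ____X__X__________
step 5: ___X__X___________
step 6: __X__X____________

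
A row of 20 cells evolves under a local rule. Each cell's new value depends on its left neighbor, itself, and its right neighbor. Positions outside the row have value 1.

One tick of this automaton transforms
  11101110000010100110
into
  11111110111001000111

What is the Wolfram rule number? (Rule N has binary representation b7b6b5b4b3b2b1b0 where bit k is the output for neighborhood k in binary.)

position 0: 111 → 1  (bit 7 = 1)
position 2: 110 → 1  (bit 6 = 1)
position 3: 101 → 1  (bit 5 = 1)
position 7: 100 → 0  (bit 4 = 0)
position 4: 011 → 1  (bit 3 = 1)
position 12: 010 → 0  (bit 2 = 0)
position 11: 001 → 0  (bit 1 = 0)
position 8: 000 → 1  (bit 0 = 1)
bits b7..b0 = 11101001 = 233

233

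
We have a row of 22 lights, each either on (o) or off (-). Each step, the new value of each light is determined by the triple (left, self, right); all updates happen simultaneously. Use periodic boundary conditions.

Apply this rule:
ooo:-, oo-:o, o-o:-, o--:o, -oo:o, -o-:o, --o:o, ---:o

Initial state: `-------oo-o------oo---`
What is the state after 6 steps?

step 1: ooooooooo-oooooooooooo
step 2: --------o-o-----------
step 3: ooooooooo-oooooooooooo  (repeats step 1; period 2)
step 6: --------o-o-----------

--------o-o-----------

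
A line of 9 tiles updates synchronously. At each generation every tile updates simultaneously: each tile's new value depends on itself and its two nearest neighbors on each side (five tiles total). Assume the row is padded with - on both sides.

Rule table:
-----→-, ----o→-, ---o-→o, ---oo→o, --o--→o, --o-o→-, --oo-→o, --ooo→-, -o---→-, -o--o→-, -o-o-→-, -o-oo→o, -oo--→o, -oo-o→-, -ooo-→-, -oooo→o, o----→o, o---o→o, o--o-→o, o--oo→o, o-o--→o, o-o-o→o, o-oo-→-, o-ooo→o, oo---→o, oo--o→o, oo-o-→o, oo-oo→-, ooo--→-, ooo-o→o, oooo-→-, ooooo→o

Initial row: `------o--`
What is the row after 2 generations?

-----oo-o
----oo-oo

----oo-oo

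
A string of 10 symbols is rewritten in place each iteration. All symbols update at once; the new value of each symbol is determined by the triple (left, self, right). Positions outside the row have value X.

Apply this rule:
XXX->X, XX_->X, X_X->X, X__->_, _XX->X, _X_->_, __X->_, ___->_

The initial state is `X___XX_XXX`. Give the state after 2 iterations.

X___XXXXXX

X___XXXXXX
X___XXXXXX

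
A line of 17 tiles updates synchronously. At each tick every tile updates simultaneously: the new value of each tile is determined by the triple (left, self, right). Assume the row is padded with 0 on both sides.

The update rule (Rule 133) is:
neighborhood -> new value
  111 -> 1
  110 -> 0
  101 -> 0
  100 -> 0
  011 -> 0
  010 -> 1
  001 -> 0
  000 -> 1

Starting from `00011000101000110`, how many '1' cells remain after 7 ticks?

7

11000010101010000
00011010101010111
11000010101010010
00011010101010010
11000010101010010  (repeats tick 3; period 2)
tick 7: 11000010101010010
count of 1: 7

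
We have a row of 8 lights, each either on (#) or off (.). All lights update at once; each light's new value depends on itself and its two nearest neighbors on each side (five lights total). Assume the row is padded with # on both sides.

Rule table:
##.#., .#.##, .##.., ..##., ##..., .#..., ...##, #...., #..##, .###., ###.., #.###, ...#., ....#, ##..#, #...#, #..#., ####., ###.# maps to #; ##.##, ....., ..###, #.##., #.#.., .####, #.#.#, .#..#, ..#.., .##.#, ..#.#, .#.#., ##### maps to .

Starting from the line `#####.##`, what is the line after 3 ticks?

..###.##

tick 1: ...##.#.
tick 2: ####.#.#
tick 3: ..###.##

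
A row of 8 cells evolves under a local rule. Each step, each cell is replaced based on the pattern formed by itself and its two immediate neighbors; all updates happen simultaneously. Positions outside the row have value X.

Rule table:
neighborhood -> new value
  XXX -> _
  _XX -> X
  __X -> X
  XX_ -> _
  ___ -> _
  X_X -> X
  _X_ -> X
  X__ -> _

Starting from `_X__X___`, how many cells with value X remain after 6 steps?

XX_XX__X
__XX__XX
_XX__XX_
XX__XX_X
___XX_XX
__XX_XX_
count of X: 4

4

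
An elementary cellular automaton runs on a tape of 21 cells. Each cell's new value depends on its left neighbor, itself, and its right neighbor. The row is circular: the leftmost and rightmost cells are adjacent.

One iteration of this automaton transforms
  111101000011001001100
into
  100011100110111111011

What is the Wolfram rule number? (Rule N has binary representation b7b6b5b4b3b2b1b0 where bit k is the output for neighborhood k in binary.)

position 1: 111 → 0  (bit 7 = 0)
position 3: 110 → 0  (bit 6 = 0)
position 4: 101 → 1  (bit 5 = 1)
position 6: 100 → 1  (bit 4 = 1)
position 0: 011 → 1  (bit 3 = 1)
position 5: 010 → 1  (bit 2 = 1)
position 9: 001 → 1  (bit 1 = 1)
position 7: 000 → 0  (bit 0 = 0)
bits b7..b0 = 00111110 = 62

62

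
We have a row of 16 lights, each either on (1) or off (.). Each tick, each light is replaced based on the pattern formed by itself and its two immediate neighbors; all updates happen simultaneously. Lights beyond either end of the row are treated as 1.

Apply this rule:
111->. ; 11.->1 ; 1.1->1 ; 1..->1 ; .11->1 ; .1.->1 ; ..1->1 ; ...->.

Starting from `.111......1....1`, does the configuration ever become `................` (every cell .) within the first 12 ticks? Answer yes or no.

11.11....111..11
.11111..11.1111.
11...1111111..11
.11.11.....1111.
1111111...11..11
......11.111111.
1....11111....11
11..11...11..11.
.111111.11111111
11....111.......
.11..11.11.....1
11111111111...11
tick 12 is 11111111111...11, still not uniform .

no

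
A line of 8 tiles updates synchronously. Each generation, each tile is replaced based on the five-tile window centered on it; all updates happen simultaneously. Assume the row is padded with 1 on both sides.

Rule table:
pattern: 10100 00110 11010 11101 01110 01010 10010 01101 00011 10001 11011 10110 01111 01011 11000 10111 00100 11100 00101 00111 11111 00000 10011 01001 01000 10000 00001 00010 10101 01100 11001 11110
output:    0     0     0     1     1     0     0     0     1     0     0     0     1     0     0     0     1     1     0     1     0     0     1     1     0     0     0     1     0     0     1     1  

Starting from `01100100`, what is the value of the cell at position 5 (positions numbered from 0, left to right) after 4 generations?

1

00010111
00100010
10100100
10010111
position 5 holds 1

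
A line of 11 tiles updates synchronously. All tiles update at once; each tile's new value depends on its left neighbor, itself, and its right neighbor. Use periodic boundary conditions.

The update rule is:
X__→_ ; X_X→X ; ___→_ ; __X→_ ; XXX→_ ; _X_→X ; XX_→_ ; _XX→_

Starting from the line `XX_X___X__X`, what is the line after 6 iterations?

_______X___

__XX___X___
_______X___
_______X___  (fixed point — unchanged through iteration 6)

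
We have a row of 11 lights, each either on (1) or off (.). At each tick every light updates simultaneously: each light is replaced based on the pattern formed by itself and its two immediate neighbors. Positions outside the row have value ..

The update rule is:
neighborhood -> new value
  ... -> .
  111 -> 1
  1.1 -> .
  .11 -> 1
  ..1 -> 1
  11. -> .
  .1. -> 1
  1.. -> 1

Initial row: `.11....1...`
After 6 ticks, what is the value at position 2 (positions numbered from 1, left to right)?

1

11.1..111..
1..11111.1.
1111111..11
111111.111.
11111..11.1
1111.111..1
position 2 holds 1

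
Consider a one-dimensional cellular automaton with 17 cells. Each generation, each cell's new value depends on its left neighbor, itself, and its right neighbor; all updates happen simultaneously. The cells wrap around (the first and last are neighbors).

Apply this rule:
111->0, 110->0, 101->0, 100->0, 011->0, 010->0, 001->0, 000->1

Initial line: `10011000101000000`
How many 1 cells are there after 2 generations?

8

generation 1: 00000010000011110
generation 2: 11111000111000000
count of 1: 8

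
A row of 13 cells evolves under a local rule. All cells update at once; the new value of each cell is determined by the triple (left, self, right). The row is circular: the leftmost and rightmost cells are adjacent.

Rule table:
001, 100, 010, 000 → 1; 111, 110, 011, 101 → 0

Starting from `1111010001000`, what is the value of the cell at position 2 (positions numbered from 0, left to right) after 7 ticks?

tick 1: 0000011111111
tick 2: 1111100000000
tick 3: 0000011111111  (repeats tick 1; period 2)
tick 7: 0000011111111
position 2 holds 0

0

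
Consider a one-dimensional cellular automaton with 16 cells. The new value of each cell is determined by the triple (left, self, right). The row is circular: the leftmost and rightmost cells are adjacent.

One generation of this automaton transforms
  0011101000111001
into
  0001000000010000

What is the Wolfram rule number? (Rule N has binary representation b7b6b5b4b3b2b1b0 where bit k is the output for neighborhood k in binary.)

position 3: 111 → 1  (bit 7 = 1)
position 4: 110 → 0  (bit 6 = 0)
position 5: 101 → 0  (bit 5 = 0)
position 0: 100 → 0  (bit 4 = 0)
position 2: 011 → 0  (bit 3 = 0)
position 6: 010 → 0  (bit 2 = 0)
position 1: 001 → 0  (bit 1 = 0)
position 8: 000 → 0  (bit 0 = 0)
bits b7..b0 = 10000000 = 128

128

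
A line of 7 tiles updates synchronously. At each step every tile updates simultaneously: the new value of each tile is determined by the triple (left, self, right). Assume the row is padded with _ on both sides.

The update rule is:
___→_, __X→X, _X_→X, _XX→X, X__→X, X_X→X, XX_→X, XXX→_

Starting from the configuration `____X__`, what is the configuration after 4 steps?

XX____X

___XXX_
__XX_XX
_XXXXXX
XX____X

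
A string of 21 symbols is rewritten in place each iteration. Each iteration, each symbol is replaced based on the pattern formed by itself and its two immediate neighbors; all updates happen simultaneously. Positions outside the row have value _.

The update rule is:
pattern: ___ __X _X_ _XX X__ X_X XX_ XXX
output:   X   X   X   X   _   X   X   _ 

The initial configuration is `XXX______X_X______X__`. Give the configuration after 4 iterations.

X_X_XXXXXXXX_XXXXXX_X
XXXXX______XXX____XXX
X___X_XXXXXX_X_XXXX_X
X_XXXXX____XXXXX__XXX

X_XXXXX____XXXXX__XXX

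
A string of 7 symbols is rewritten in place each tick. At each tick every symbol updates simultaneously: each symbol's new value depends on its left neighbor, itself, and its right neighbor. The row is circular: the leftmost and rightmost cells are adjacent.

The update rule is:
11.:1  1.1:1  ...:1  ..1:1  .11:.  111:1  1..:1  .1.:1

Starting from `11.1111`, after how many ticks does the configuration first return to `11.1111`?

7

tick 1: 111.111
tick 2: 1111.11
tick 3: 11111.1
tick 4: 111111.
tick 5: .111111
tick 6: 1.11111
tick 7: 11.1111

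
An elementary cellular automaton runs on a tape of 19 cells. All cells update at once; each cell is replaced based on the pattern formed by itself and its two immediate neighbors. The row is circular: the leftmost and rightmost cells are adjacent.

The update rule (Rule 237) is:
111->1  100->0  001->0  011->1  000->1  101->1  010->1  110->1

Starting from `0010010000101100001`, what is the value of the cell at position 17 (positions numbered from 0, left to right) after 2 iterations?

0010010110111101101
0010011111111111111
position 17 holds 1

1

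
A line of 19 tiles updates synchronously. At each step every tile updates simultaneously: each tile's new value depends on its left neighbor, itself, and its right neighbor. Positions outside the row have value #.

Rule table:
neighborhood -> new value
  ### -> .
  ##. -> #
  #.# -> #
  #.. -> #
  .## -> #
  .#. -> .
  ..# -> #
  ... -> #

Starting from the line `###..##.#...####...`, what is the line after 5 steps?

..######.####..####

step 1: ..######.####..####
step 2: ###....###..####...
step 3: ..######.####..####  (repeats step 1; period 2)
step 5: ..######.####..####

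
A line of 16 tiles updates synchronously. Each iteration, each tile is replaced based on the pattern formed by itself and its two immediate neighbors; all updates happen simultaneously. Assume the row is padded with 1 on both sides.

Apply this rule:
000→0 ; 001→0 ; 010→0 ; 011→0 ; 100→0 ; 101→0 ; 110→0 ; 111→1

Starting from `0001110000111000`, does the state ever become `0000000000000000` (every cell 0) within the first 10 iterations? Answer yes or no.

iteration 1: 0000100000010000
iteration 2: 0000000000000000
all cells are 0 at iteration 2

yes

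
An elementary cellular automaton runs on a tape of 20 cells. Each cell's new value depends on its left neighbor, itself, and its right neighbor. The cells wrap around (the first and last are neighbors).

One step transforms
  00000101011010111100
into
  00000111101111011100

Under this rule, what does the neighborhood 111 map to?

1

At position 15 the neighborhood is 111; the next row has 1 there.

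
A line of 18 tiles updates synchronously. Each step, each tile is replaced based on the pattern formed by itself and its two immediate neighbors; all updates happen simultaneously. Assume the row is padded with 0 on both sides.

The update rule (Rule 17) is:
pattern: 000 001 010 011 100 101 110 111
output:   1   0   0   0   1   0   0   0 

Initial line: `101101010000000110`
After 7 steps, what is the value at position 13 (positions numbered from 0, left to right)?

0

000000001111110001
111111100000001100
000000011111100011
111111000000011000
000000111111000111
111110000000110000
000001111110001111
position 13 holds 0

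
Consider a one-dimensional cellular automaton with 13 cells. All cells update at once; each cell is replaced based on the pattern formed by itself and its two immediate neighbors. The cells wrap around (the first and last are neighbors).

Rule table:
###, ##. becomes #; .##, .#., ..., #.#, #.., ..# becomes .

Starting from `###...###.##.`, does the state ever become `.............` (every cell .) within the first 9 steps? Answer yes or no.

.##....##..#.
..#.....#....
.............
all cells are . at step 3

yes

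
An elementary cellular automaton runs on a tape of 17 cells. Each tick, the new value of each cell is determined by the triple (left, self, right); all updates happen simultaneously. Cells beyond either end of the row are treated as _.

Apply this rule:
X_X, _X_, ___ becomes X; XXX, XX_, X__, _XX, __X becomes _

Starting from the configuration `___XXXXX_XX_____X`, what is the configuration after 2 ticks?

___XXXX_X_X____XX

XX______X___XXX_X
___XXXX_X_X____XX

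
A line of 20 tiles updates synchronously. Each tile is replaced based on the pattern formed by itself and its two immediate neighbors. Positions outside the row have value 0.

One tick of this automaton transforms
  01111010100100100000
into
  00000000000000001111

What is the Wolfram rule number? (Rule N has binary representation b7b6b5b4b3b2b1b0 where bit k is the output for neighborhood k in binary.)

position 2: 111 → 0  (bit 7 = 0)
position 4: 110 → 0  (bit 6 = 0)
position 5: 101 → 0  (bit 5 = 0)
position 9: 100 → 0  (bit 4 = 0)
position 1: 011 → 0  (bit 3 = 0)
position 6: 010 → 0  (bit 2 = 0)
position 0: 001 → 0  (bit 1 = 0)
position 16: 000 → 1  (bit 0 = 1)
bits b7..b0 = 00000001 = 1

1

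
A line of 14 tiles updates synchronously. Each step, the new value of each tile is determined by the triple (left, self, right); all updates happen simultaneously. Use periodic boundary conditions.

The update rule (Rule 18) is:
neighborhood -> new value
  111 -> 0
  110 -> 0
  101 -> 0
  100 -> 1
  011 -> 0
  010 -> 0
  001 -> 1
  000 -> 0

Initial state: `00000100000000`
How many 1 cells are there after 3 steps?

00001010000000
00010001000000
00101010100000
count of 1: 4

4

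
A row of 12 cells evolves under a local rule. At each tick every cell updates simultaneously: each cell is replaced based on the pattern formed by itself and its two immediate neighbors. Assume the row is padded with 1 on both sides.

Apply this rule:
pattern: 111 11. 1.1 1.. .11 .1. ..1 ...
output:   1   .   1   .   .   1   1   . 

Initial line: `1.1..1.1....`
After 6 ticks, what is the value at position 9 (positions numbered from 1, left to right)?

1

tick 1: .11.1111...1
tick 2: 1..1.11...1.
tick 3: ..111....111
tick 4: .1.1....1.11
tick 5: 1111...111.1
tick 6: 111...1.1.1.
position 9 holds 1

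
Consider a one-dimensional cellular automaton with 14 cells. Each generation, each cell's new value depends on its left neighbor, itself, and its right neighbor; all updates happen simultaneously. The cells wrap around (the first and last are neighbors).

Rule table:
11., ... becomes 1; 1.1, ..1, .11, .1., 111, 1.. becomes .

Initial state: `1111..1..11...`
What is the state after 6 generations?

...1......1.1.

...1......1.1.
11...1111.....
.1.1....1.111.
.....11.....1.
1111..1.111...
...1......1.1.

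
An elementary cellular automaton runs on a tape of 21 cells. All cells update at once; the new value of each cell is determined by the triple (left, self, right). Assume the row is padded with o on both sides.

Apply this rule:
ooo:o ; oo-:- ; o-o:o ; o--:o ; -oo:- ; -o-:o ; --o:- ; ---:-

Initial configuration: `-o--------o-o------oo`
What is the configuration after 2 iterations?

oo-o-------oo-o------

ooo-------oooo------o
oo-o-------oo-o------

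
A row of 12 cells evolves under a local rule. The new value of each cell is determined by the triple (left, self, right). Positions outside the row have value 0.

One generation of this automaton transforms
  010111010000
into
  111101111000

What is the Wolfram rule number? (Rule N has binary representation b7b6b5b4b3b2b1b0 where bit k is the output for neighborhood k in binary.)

126

position 4: 111 → 0  (bit 7 = 0)
position 5: 110 → 1  (bit 6 = 1)
position 2: 101 → 1  (bit 5 = 1)
position 8: 100 → 1  (bit 4 = 1)
position 3: 011 → 1  (bit 3 = 1)
position 1: 010 → 1  (bit 2 = 1)
position 0: 001 → 1  (bit 1 = 1)
position 9: 000 → 0  (bit 0 = 0)
bits b7..b0 = 01111110 = 126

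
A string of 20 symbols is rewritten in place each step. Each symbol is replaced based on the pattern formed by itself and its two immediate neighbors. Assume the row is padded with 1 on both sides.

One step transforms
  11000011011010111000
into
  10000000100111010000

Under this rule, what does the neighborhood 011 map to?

0

At position 6 the neighborhood is 011; the next row has 0 there.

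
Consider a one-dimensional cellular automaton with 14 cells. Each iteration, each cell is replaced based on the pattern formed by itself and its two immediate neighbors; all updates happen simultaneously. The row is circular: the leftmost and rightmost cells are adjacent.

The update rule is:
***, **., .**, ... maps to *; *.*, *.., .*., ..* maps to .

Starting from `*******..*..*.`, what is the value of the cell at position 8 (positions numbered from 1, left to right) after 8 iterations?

.

*******.......
*******.*****.
*******.*****.  (fixed point — unchanged through iteration 8)
position 8 holds .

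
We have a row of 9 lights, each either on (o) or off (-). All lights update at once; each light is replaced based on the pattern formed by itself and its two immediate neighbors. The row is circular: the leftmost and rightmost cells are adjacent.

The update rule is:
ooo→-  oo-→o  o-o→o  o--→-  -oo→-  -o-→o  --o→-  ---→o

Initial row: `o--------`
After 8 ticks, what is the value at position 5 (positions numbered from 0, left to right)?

o-oooooo-
oo-----oo
-o-ooo---
-oo--o-oo
o-o--oo-o
ooo---oo-
--o-o--oo
--ooo---o
position 5 holds -

-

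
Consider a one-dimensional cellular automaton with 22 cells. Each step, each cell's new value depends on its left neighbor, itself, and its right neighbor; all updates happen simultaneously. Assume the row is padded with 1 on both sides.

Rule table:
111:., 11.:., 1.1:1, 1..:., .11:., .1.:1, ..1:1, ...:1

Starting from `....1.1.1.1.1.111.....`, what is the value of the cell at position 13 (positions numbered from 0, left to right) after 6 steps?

.

.1111111111111....1111
1..............111....
..1111111111111....111
.1..............111...
11.1111111111111....11
..1..............111..
position 13 holds .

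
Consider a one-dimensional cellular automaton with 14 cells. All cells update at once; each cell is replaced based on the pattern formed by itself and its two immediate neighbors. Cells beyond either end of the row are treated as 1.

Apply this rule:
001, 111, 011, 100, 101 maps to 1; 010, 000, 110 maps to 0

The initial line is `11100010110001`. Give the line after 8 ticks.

11010101101011
10101011010111
01010110101111
10101101011111
01011010111111
10110101111111
01101011111111
11010111111111

11010111111111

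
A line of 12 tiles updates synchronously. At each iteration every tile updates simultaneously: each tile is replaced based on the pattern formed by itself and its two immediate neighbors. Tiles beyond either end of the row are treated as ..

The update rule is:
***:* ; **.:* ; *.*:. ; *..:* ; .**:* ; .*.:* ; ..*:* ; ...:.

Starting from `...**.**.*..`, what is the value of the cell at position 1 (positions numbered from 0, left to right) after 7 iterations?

..***.**.**.
.****.**.***
*****.**.***
*****.**.***  (fixed point — unchanged through iteration 7)
position 1 holds *

*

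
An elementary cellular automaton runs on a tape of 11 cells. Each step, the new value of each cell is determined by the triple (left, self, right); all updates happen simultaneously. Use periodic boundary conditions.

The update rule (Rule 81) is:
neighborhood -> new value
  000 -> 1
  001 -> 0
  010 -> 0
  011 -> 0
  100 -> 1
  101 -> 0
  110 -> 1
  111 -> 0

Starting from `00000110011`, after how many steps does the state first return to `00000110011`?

11110011001
00011001100
11001100111
01100110000
00110011111
10011000001
11001111100
01100000110
00111110011
10000011001
11111001100
00001100110
11100110011
00110011000
10011001111
11001100000
01100111110
00110000011
10011111001
11000001100
01111100110
00000110011

22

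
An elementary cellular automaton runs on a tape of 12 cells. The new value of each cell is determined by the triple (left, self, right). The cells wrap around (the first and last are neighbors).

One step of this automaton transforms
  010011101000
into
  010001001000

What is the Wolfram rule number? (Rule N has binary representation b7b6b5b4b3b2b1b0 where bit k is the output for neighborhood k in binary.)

position 5: 111 → 1  (bit 7 = 1)
position 6: 110 → 0  (bit 6 = 0)
position 7: 101 → 0  (bit 5 = 0)
position 2: 100 → 0  (bit 4 = 0)
position 4: 011 → 0  (bit 3 = 0)
position 1: 010 → 1  (bit 2 = 1)
position 0: 001 → 0  (bit 1 = 0)
position 10: 000 → 0  (bit 0 = 0)
bits b7..b0 = 10000100 = 132

132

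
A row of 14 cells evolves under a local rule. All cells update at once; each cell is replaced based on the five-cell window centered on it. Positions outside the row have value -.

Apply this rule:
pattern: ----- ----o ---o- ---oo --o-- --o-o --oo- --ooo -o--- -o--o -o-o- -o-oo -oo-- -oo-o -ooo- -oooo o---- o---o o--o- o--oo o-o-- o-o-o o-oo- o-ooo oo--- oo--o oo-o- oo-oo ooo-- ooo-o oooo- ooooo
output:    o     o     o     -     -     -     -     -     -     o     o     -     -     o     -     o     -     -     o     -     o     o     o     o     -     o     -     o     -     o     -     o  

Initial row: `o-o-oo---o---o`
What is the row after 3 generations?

oo-oooo---o---

-oo-o---o---o-
--o-o--o---o--
oo-oooo---o---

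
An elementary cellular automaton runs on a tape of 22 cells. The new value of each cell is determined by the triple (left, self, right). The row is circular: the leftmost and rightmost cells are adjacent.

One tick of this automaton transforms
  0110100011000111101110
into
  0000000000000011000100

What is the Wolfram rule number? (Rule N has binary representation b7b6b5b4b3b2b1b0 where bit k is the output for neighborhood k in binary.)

position 14: 111 → 1  (bit 7 = 1)
position 2: 110 → 0  (bit 6 = 0)
position 3: 101 → 0  (bit 5 = 0)
position 5: 100 → 0  (bit 4 = 0)
position 1: 011 → 0  (bit 3 = 0)
position 4: 010 → 0  (bit 2 = 0)
position 0: 001 → 0  (bit 1 = 0)
position 6: 000 → 0  (bit 0 = 0)
bits b7..b0 = 10000000 = 128

128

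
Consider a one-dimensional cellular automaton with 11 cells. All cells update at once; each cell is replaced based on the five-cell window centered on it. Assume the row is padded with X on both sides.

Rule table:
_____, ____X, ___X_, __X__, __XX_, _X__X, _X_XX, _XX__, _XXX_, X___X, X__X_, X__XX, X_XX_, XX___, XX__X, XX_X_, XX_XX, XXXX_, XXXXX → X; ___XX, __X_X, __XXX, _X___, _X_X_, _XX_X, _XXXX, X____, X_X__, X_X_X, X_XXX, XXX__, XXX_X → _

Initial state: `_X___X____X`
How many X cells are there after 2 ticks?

8

tick 1: X__XXX__X__
tick 2: _XX_X_XXXXX
count of X: 8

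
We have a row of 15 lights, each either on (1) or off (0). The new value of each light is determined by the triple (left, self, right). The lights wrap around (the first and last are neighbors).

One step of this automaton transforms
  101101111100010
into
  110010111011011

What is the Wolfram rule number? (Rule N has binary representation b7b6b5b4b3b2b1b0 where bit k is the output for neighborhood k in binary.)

position 6: 111 → 1  (bit 7 = 1)
position 3: 110 → 0  (bit 6 = 0)
position 1: 101 → 1  (bit 5 = 1)
position 10: 100 → 1  (bit 4 = 1)
position 2: 011 → 0  (bit 3 = 0)
position 0: 010 → 1  (bit 2 = 1)
position 12: 001 → 0  (bit 1 = 0)
position 11: 000 → 1  (bit 0 = 1)
bits b7..b0 = 10110101 = 181

181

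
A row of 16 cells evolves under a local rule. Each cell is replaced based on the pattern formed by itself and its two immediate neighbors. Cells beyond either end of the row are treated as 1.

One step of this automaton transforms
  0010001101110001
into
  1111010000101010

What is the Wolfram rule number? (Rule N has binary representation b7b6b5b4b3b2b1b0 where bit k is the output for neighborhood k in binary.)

position 10: 111 → 1  (bit 7 = 1)
position 7: 110 → 0  (bit 6 = 0)
position 8: 101 → 0  (bit 5 = 0)
position 0: 100 → 1  (bit 4 = 1)
position 6: 011 → 0  (bit 3 = 0)
position 2: 010 → 1  (bit 2 = 1)
position 1: 001 → 1  (bit 1 = 1)
position 4: 000 → 0  (bit 0 = 0)
bits b7..b0 = 10010110 = 150

150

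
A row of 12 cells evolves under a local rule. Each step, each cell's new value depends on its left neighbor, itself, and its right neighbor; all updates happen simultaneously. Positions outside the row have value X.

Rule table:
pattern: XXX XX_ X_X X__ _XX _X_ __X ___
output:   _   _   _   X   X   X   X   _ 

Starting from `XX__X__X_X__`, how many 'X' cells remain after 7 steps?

4

__XXXXXX_XXX
XXX______X__
___X____XXXX
X_XXX__XX___
__X__XXX_X_X
XXXXXX___X_X
______X_XX_X
count of X: 4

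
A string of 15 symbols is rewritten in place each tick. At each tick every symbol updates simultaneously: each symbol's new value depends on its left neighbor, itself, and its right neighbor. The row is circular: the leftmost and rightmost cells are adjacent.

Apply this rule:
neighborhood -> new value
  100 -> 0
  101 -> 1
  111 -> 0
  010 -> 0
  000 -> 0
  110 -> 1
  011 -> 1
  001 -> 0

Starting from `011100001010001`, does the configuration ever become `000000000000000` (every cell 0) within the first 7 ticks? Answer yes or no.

yes

110100000100000
111000000000000
101000000000000
010000000000000
000000000000000
all cells are 0 at tick 5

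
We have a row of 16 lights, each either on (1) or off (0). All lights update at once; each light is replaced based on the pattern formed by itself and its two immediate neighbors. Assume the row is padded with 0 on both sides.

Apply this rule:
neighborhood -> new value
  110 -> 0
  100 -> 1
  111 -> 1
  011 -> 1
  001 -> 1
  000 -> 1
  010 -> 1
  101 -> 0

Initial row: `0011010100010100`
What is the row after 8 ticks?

1111100110011001

1110010111110111
1101110111100110
1001100111011101
1111011110011001
1110011101110111
1101111001100110
1001110111011101
1111100110011001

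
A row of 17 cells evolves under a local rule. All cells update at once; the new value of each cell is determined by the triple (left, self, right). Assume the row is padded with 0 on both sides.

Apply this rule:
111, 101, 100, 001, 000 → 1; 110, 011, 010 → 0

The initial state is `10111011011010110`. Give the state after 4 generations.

generation 1: 01010100100101001
generation 2: 10101011011010110
generation 3: 01010100100101001  (repeats generation 1; period 2)
generation 4: 10101011011010110

10101011011010110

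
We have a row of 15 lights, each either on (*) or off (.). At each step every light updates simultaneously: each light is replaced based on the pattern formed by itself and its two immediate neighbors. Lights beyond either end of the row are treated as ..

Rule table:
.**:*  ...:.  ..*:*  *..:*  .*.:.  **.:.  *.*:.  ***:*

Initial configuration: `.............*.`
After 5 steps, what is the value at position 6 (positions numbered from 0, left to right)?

............*.*
...........*...
..........*.*..
.........*...*.
........*.*.*.*
position 6 holds .

.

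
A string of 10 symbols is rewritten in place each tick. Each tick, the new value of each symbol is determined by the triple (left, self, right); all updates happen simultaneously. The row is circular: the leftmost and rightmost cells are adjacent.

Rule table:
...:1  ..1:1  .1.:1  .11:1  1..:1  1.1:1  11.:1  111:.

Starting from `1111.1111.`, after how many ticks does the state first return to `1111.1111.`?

tick 1: 1..111..11
tick 2: 1111.1111.

2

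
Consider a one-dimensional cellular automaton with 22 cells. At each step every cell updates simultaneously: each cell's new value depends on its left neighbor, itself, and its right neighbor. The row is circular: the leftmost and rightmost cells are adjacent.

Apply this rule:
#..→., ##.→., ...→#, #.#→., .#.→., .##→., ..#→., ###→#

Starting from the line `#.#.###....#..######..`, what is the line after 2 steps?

.....#..##.....####...
####.......###..##..##

####.......###..##..##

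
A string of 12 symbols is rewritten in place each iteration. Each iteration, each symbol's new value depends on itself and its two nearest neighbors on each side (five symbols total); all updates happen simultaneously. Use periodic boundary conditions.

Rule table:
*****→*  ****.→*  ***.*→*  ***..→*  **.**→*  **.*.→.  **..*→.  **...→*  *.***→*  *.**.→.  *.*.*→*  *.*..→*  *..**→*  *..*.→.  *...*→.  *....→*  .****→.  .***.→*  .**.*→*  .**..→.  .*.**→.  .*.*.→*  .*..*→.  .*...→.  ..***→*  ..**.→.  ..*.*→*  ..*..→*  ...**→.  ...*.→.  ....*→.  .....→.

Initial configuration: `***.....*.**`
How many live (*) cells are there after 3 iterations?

8

iteration 1: *****...*.*.
iteration 2: *.****..***.
iteration 3: *.*.**.****.
count of *: 8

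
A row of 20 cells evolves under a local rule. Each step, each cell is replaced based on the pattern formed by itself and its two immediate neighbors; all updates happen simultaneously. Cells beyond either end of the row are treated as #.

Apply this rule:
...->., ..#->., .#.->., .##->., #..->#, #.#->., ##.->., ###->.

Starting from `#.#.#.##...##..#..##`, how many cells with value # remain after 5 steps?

4

........#....#..#...
#........#....#..#..
.#........#....#..#.
..#........#....#...
#..#........#....#..
count of #: 4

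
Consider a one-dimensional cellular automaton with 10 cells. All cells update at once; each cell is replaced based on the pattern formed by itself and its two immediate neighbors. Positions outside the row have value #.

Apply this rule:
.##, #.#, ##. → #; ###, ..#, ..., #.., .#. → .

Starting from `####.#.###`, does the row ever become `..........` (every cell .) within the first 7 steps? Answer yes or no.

...##.##..
...#####..
...#...#..
..........
all cells are . at step 4

yes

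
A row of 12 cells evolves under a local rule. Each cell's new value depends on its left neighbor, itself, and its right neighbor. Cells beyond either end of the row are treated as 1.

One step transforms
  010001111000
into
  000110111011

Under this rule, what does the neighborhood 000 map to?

1

At position 3 the neighborhood is 000; the next row has 1 there.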